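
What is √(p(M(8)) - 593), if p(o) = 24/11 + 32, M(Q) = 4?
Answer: 3*I*√7513/11 ≈ 23.639*I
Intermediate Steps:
p(o) = 376/11 (p(o) = 24*(1/11) + 32 = 24/11 + 32 = 376/11)
√(p(M(8)) - 593) = √(376/11 - 593) = √(-6147/11) = 3*I*√7513/11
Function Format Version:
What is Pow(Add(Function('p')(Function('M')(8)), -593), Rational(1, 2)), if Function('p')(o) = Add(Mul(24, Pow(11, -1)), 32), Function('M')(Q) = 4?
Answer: Mul(Rational(3, 11), I, Pow(7513, Rational(1, 2))) ≈ Mul(23.639, I)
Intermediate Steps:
Function('p')(o) = Rational(376, 11) (Function('p')(o) = Add(Mul(24, Rational(1, 11)), 32) = Add(Rational(24, 11), 32) = Rational(376, 11))
Pow(Add(Function('p')(Function('M')(8)), -593), Rational(1, 2)) = Pow(Add(Rational(376, 11), -593), Rational(1, 2)) = Pow(Rational(-6147, 11), Rational(1, 2)) = Mul(Rational(3, 11), I, Pow(7513, Rational(1, 2)))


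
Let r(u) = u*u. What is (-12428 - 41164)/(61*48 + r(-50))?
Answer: -13398/1357 ≈ -9.8732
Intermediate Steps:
r(u) = u²
(-12428 - 41164)/(61*48 + r(-50)) = (-12428 - 41164)/(61*48 + (-50)²) = -53592/(2928 + 2500) = -53592/5428 = -53592*1/5428 = -13398/1357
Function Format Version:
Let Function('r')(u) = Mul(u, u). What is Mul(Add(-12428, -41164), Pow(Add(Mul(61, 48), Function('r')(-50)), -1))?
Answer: Rational(-13398, 1357) ≈ -9.8732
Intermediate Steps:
Function('r')(u) = Pow(u, 2)
Mul(Add(-12428, -41164), Pow(Add(Mul(61, 48), Function('r')(-50)), -1)) = Mul(Add(-12428, -41164), Pow(Add(Mul(61, 48), Pow(-50, 2)), -1)) = Mul(-53592, Pow(Add(2928, 2500), -1)) = Mul(-53592, Pow(5428, -1)) = Mul(-53592, Rational(1, 5428)) = Rational(-13398, 1357)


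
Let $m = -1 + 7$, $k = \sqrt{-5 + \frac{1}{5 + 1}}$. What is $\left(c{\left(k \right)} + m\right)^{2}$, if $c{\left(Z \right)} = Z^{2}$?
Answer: $\frac{49}{36} \approx 1.3611$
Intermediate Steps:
$k = \frac{i \sqrt{174}}{6}$ ($k = \sqrt{-5 + \frac{1}{6}} = \sqrt{- \frac{29}{6}} = \frac{i \sqrt{174}}{6} \approx 2.1985 i$)
$m = 6$
$\left(c{\left(k \right)} + m\right)^{2} = \left(\left(\frac{i \sqrt{174}}{6}\right)^{2} + 6\right)^{2} = \left(- \frac{29}{6} + 6\right)^{2} = \left(\frac{7}{6}\right)^{2} = \frac{49}{36}$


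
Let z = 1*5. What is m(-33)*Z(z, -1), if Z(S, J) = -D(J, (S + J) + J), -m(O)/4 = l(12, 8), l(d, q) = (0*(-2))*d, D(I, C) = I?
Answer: 0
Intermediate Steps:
l(d, q) = 0 (l(d, q) = 0*d = 0)
z = 5
m(O) = 0 (m(O) = -4*0 = 0)
Z(S, J) = -J
m(-33)*Z(z, -1) = 0*(-1*(-1)) = 0*1 = 0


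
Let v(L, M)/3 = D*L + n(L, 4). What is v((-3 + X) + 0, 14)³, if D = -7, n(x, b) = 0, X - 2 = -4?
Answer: 1157625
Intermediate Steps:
X = -2 (X = 2 - 4 = -2)
v(L, M) = -21*L (v(L, M) = 3*(-7*L + 0) = 3*(-7*L) = -21*L)
v((-3 + X) + 0, 14)³ = (-21*((-3 - 2) + 0))³ = (-21*(-5 + 0))³ = (-21*(-5))³ = 105³ = 1157625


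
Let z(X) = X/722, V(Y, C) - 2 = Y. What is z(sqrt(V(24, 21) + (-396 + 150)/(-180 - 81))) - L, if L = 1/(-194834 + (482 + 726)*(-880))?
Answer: 1/1257874 + sqrt(50982)/31407 ≈ 0.0071900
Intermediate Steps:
V(Y, C) = 2 + Y
z(X) = X/722 (z(X) = X*(1/722) = X/722)
L = -1/1257874 (L = 1/(-194834 + 1208*(-880)) = 1/(-194834 - 1063040) = 1/(-1257874) = -1/1257874 ≈ -7.9499e-7)
z(sqrt(V(24, 21) + (-396 + 150)/(-180 - 81))) - L = sqrt((2 + 24) + (-396 + 150)/(-180 - 81))/722 - 1*(-1/1257874) = sqrt(26 - 246/(-261))/722 + 1/1257874 = sqrt(26 - 246*(-1/261))/722 + 1/1257874 = sqrt(26 + 82/87)/722 + 1/1257874 = sqrt(2344/87)/722 + 1/1257874 = (2*sqrt(50982)/87)/722 + 1/1257874 = sqrt(50982)/31407 + 1/1257874 = 1/1257874 + sqrt(50982)/31407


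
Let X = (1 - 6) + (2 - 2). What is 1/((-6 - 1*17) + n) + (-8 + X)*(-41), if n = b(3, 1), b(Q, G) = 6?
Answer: 9060/17 ≈ 532.94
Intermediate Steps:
n = 6
X = -5 (X = -5 + 0 = -5)
1/((-6 - 1*17) + n) + (-8 + X)*(-41) = 1/((-6 - 1*17) + 6) + (-8 - 5)*(-41) = 1/((-6 - 17) + 6) - 13*(-41) = 1/(-23 + 6) + 533 = 1/(-17) + 533 = -1/17 + 533 = 9060/17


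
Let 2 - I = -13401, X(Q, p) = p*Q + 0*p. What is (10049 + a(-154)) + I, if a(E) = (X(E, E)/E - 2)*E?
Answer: 47476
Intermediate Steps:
X(Q, p) = Q*p (X(Q, p) = Q*p + 0 = Q*p)
I = 13403 (I = 2 - 1*(-13401) = 2 + 13401 = 13403)
a(E) = E*(-2 + E) (a(E) = ((E*E)/E - 2)*E = (E**2/E - 2)*E = (E - 2)*E = (-2 + E)*E = E*(-2 + E))
(10049 + a(-154)) + I = (10049 - 154*(-2 - 154)) + 13403 = (10049 - 154*(-156)) + 13403 = (10049 + 24024) + 13403 = 34073 + 13403 = 47476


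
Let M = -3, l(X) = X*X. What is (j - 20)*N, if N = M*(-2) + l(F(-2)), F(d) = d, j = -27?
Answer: -470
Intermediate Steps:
l(X) = X²
N = 10 (N = -3*(-2) + (-2)² = 6 + 4 = 10)
(j - 20)*N = (-27 - 20)*10 = -47*10 = -470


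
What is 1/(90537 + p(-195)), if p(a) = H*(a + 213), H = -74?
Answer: 1/89205 ≈ 1.1210e-5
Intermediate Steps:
p(a) = -15762 - 74*a (p(a) = -74*(a + 213) = -74*(213 + a) = -15762 - 74*a)
1/(90537 + p(-195)) = 1/(90537 + (-15762 - 74*(-195))) = 1/(90537 + (-15762 + 14430)) = 1/(90537 - 1332) = 1/89205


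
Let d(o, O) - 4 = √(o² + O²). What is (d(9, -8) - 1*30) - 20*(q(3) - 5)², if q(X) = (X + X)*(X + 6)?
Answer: -48046 + √145 ≈ -48034.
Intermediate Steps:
q(X) = 2*X*(6 + X) (q(X) = (2*X)*(6 + X) = 2*X*(6 + X))
d(o, O) = 4 + √(O² + o²) (d(o, O) = 4 + √(o² + O²) = 4 + √(O² + o²))
(d(9, -8) - 1*30) - 20*(q(3) - 5)² = ((4 + √((-8)² + 9²)) - 1*30) - 20*(2*3*(6 + 3) - 5)² = ((4 + √(64 + 81)) - 30) - 20*(2*3*9 - 5)² = ((4 + √145) - 30) - 20*(54 - 5)² = (-26 + √145) - 20*49² = (-26 + √145) - 20*2401 = (-26 + √145) - 48020 = -48046 + √145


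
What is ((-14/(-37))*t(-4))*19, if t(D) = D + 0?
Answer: -1064/37 ≈ -28.757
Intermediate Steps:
t(D) = D
((-14/(-37))*t(-4))*19 = (-14/(-37)*(-4))*19 = (-14*(-1/37)*(-4))*19 = ((14/37)*(-4))*19 = -56/37*19 = -1064/37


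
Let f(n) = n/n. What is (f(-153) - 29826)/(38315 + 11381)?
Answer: -29825/49696 ≈ -0.60015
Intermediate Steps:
f(n) = 1
(f(-153) - 29826)/(38315 + 11381) = (1 - 29826)/(38315 + 11381) = -29825/49696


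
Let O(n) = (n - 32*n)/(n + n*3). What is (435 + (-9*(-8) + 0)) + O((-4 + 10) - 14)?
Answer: 1997/4 ≈ 499.25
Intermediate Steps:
O(n) = -31/4 (O(n) = (-31*n)/(n + 3*n) = (-31*n)/((4*n)) = (-31*n)*(1/(4*n)) = -31/4)
(435 + (-9*(-8) + 0)) + O((-4 + 10) - 14) = (435 + (-9*(-8) + 0)) - 31/4 = (435 + (72 + 0)) - 31/4 = (435 + 72) - 31/4 = 507 - 31/4 = 1997/4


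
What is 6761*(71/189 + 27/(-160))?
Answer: 42303577/30240 ≈ 1398.9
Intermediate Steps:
6761*(71/189 + 27/(-160)) = 6761*(71*(1/189) + 27*(-1/160)) = 6761*(71/189 - 27/160) = 6761*(6257/30240) = 42303577/30240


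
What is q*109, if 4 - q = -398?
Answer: 43818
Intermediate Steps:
q = 402 (q = 4 - 1*(-398) = 4 + 398 = 402)
q*109 = 402*109 = 43818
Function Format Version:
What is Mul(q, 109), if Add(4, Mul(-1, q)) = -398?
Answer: 43818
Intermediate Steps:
q = 402 (q = Add(4, Mul(-1, -398)) = Add(4, 398) = 402)
Mul(q, 109) = Mul(402, 109) = 43818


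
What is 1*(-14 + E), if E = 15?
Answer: 1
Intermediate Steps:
1*(-14 + E) = 1*(-14 + 15) = 1*1 = 1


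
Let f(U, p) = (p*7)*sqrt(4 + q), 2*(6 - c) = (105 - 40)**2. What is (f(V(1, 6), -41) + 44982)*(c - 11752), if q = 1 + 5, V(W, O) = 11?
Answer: -623383047 + 7954779*sqrt(10)/2 ≈ -6.1081e+8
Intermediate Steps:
c = -4213/2 (c = 6 - (105 - 40)**2/2 = 6 - 1/2*65**2 = 6 - 1/2*4225 = 6 - 4225/2 = -4213/2 ≈ -2106.5)
q = 6
f(U, p) = 7*p*sqrt(10) (f(U, p) = (p*7)*sqrt(4 + 6) = (7*p)*sqrt(10) = 7*p*sqrt(10))
(f(V(1, 6), -41) + 44982)*(c - 11752) = (7*(-41)*sqrt(10) + 44982)*(-4213/2 - 11752) = (-287*sqrt(10) + 44982)*(-27717/2) = (44982 - 287*sqrt(10))*(-27717/2) = -623383047 + 7954779*sqrt(10)/2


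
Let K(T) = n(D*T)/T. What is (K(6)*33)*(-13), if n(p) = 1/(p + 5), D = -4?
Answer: 143/38 ≈ 3.7632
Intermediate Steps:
n(p) = 1/(5 + p)
K(T) = 1/(T*(5 - 4*T)) (K(T) = 1/((5 - 4*T)*T) = 1/(T*(5 - 4*T)))
(K(6)*33)*(-13) = (-1/(6*(-5 + 4*6))*33)*(-13) = (-1*⅙/(-5 + 24)*33)*(-13) = (-1*⅙/19*33)*(-13) = (-1*⅙*1/19*33)*(-13) = -1/114*33*(-13) = -11/38*(-13) = 143/38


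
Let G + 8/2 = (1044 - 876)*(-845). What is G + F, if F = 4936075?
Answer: 4794111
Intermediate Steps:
G = -141964 (G = -4 + (1044 - 876)*(-845) = -4 + 168*(-845) = -4 - 141960 = -141964)
G + F = -141964 + 4936075 = 4794111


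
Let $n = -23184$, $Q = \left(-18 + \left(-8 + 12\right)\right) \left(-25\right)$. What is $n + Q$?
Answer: $-22834$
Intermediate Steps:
$Q = 350$ ($Q = \left(-18 + 4\right) \left(-25\right) = \left(-14\right) \left(-25\right) = 350$)
$n + Q = -23184 + 350 = -22834$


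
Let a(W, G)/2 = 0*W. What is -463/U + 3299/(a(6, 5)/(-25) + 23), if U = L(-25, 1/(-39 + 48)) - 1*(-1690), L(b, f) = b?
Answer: 5482186/38295 ≈ 143.16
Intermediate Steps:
a(W, G) = 0 (a(W, G) = 2*(0*W) = 2*0 = 0)
U = 1665 (U = -25 - 1*(-1690) = -25 + 1690 = 1665)
-463/U + 3299/(a(6, 5)/(-25) + 23) = -463/1665 + 3299/(0/(-25) + 23) = -463*1/1665 + 3299/(-1/25*0 + 23) = -463/1665 + 3299/(0 + 23) = -463/1665 + 3299/23 = 5482186/38295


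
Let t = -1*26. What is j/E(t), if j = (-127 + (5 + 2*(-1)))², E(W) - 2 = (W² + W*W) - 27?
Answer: 15376/1327 ≈ 11.587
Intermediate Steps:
t = -26
E(W) = -25 + 2*W² (E(W) = 2 + ((W² + W*W) - 27) = 2 + ((W² + W²) - 27) = 2 + (2*W² - 27) = 2 + (-27 + 2*W²) = -25 + 2*W²)
j = 15376 (j = (-127 + (5 - 2))² = (-127 + 3)² = (-124)² = 15376)
j/E(t) = 15376/(-25 + 2*(-26)²) = 15376/(-25 + 2*676) = 15376/(-25 + 1352) = 15376/1327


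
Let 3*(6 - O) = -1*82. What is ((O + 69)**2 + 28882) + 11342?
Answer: 456265/9 ≈ 50696.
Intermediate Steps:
O = 100/3 (O = 6 - (-1)*82/3 = 6 - 1/3*(-82) = 6 + 82/3 = 100/3 ≈ 33.333)
((O + 69)**2 + 28882) + 11342 = ((100/3 + 69)**2 + 28882) + 11342 = ((307/3)**2 + 28882) + 11342 = (94249/9 + 28882) + 11342 = 354187/9 + 11342 = 456265/9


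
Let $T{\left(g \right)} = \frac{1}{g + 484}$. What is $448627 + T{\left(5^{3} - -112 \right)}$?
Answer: $\frac{323460068}{721} \approx 4.4863 \cdot 10^{5}$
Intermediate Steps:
$T{\left(g \right)} = \frac{1}{484 + g}$
$448627 + T{\left(5^{3} - -112 \right)} = 448627 + \frac{1}{484 - \left(-112 - 5^{3}\right)} = 448627 + \frac{1}{484 + \left(125 + 112\right)} = 448627 + \frac{1}{484 + 237} = 448627 + \frac{1}{721} = \frac{323460068}{721}$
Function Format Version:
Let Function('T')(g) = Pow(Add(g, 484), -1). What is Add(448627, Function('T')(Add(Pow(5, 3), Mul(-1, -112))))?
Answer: Rational(323460068, 721) ≈ 4.4863e+5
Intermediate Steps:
Function('T')(g) = Pow(Add(484, g), -1)
Add(448627, Function('T')(Add(Pow(5, 3), Mul(-1, -112)))) = Add(448627, Pow(Add(484, Add(Pow(5, 3), Mul(-1, -112))), -1)) = Add(448627, Pow(Add(484, Add(125, 112)), -1)) = Add(448627, Pow(Add(484, 237), -1)) = Add(448627, Pow(721, -1)) = Add(448627, Rational(1, 721)) = Rational(323460068, 721)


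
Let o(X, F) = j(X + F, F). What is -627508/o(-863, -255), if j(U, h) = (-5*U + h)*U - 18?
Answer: 156877/1491137 ≈ 0.10521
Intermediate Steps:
j(U, h) = -18 + U*(h - 5*U) (j(U, h) = (h - 5*U)*U - 18 = U*(h - 5*U) - 18 = -18 + U*(h - 5*U))
o(X, F) = -18 - 5*(F + X)² + F*(F + X) (o(X, F) = -18 - 5*(X + F)² + (X + F)*F = -18 - 5*(F + X)² + (F + X)*F = -18 - 5*(F + X)² + F*(F + X))
-627508/o(-863, -255) = -627508/(-18 - 5*(-255 - 863)² - 255*(-255 - 863)) = -627508/(-18 - 5*(-1118)² - 255*(-1118)) = -627508/(-18 - 5*1249924 + 285090) = -627508/(-18 - 6249620 + 285090) = -627508/(-5964548) = -627508*(-1/5964548) = 156877/1491137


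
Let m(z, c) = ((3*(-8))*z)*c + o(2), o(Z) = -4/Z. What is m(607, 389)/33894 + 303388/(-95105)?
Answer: -274619346521/1611744435 ≈ -170.39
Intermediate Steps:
m(z, c) = -2 - 24*c*z (m(z, c) = ((3*(-8))*z)*c - 4/2 = (-24*z)*c - 4*½ = -24*c*z - 2 = -2 - 24*c*z)
m(607, 389)/33894 + 303388/(-95105) = (-2 - 24*389*607)/33894 + 303388/(-95105) = (-2 - 5666952)*(1/33894) + 303388*(-1/95105) = -5666954*1/33894 - 303388/95105 = -2833477/16947 - 303388/95105 = -274619346521/1611744435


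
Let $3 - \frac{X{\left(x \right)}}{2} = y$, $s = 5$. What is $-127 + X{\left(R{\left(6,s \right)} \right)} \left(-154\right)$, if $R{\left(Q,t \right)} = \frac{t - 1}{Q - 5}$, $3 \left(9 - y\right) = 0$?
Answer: $1721$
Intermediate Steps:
$y = 9$ ($y = 9 - 0 = 9 + 0 = 9$)
$R{\left(Q,t \right)} = \frac{-1 + t}{-5 + Q}$
$X{\left(x \right)} = -12$ ($X{\left(x \right)} = 6 - 18 = -12$)
$-127 + X{\left(R{\left(6,s \right)} \right)} \left(-154\right) = -127 - -1848 = -127 + 1848 = 1721$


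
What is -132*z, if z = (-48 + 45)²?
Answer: -1188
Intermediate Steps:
z = 9 (z = (-3)² = 9)
-132*z = -132*9 = -1188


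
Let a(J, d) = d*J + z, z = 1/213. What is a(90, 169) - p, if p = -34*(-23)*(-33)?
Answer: 8736409/213 ≈ 41016.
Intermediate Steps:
z = 1/213 ≈ 0.0046948
a(J, d) = 1/213 + J*d (a(J, d) = d*J + 1/213 = J*d + 1/213 = 1/213 + J*d)
p = -25806 (p = 782*(-33) = -25806)
a(90, 169) - p = (1/213 + 90*169) - 1*(-25806) = (1/213 + 15210) + 25806 = 3239731/213 + 25806 = 8736409/213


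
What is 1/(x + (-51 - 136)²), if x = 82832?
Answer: 1/117801 ≈ 8.4889e-6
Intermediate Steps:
1/(x + (-51 - 136)²) = 1/(82832 + (-51 - 136)²) = 1/(82832 + (-187)²) = 1/(82832 + 34969) = 1/117801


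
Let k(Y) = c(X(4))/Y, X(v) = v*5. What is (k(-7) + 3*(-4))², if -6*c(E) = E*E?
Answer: 2704/441 ≈ 6.1315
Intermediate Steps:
X(v) = 5*v
c(E) = -E²/6 (c(E) = -E*E/6 = -E²/6)
k(Y) = -200/(3*Y) (k(Y) = (-(5*4)²/6)/Y = (-⅙*20²)/Y = (-⅙*400)/Y = -200/(3*Y))
(k(-7) + 3*(-4))² = (-200/3/(-7) + 3*(-4))² = (-200/3*(-⅐) - 12)² = (200/21 - 12)² = (-52/21)² = 2704/441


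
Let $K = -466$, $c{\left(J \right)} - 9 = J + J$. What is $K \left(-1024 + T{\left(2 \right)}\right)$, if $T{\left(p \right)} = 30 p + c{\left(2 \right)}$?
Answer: $443166$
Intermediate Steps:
$c{\left(J \right)} = 9 + 2 J$ ($c{\left(J \right)} = 9 + \left(J + J\right) = 9 + 2 J$)
$T{\left(p \right)} = 13 + 30 p$ ($T{\left(p \right)} = 30 p + \left(9 + 2 \cdot 2\right) = 30 p + \left(9 + 4\right) = 30 p + 13 = 13 + 30 p$)
$K \left(-1024 + T{\left(2 \right)}\right) = - 466 \left(-1024 + \left(13 + 30 \cdot 2\right)\right) = - 466 \left(-1024 + \left(13 + 60\right)\right) = - 466 \left(-1024 + 73\right) = \left(-466\right) \left(-951\right) = 443166$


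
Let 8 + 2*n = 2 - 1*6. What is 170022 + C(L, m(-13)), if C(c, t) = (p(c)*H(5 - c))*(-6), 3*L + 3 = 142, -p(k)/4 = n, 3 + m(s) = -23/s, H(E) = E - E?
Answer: 170022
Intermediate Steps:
H(E) = 0
m(s) = -3 - 23/s
n = -6 (n = -4 + (2 - 1*6)/2 = -4 + (2 - 6)/2 = -4 + (1/2)*(-4) = -4 - 2 = -6)
p(k) = 24 (p(k) = -4*(-6) = 24)
L = 139/3 (L = -1 + (1/3)*142 = -1 + 142/3 = 139/3 ≈ 46.333)
C(c, t) = 0 (C(c, t) = (24*0)*(-6) = 0*(-6) = 0)
170022 + C(L, m(-13)) = 170022 + 0 = 170022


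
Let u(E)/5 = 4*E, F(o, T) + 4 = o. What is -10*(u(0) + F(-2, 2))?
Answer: 60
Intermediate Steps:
F(o, T) = -4 + o
u(E) = 20*E (u(E) = 5*(4*E) = 20*E)
-10*(u(0) + F(-2, 2)) = -10*(20*0 + (-4 - 2)) = -10*(0 - 6) = -10*(-6) = 60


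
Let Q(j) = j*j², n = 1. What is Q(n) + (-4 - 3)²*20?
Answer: 981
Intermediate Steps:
Q(j) = j³
Q(n) + (-4 - 3)²*20 = 1³ + (-4 - 3)²*20 = 1 + (-7)²*20 = 1 + 49*20 = 1 + 980 = 981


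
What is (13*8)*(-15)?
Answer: -1560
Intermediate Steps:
(13*8)*(-15) = 104*(-15) = -1560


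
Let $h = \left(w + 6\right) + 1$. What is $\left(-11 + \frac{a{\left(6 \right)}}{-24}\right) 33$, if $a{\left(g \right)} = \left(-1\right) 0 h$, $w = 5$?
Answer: $-363$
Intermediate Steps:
$h = 12$ ($h = \left(5 + 6\right) + 1 = 11 + 1 = 12$)
$a{\left(g \right)} = 0$ ($a{\left(g \right)} = \left(-1\right) 0 \cdot 12 = 0 \cdot 12 = 0$)
$\left(-11 + \frac{a{\left(6 \right)}}{-24}\right) 33 = \left(-11 + \frac{0}{-24}\right) 33 = \left(-11 + 0 \left(- \frac{1}{24}\right)\right) 33 = \left(-11 + 0\right) 33 = \left(-11\right) 33 = -363$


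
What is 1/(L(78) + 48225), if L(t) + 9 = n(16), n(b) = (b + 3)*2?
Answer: 1/48254 ≈ 2.0724e-5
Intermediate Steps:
n(b) = 6 + 2*b (n(b) = (3 + b)*2 = 6 + 2*b)
L(t) = 29 (L(t) = -9 + (6 + 2*16) = -9 + (6 + 32) = -9 + 38 = 29)
1/(L(78) + 48225) = 1/(29 + 48225) = 1/48254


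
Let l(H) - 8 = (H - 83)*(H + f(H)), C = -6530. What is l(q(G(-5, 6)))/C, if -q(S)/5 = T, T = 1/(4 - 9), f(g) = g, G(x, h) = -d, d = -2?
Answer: 78/3265 ≈ 0.023890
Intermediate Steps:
G(x, h) = 2 (G(x, h) = -1*(-2) = 2)
T = -⅕ (T = 1/(-5) = -⅕ ≈ -0.20000)
q(S) = 1 (q(S) = -5*(-⅕) = 1)
l(H) = 8 + 2*H*(-83 + H) (l(H) = 8 + (H - 83)*(H + H) = 8 + (-83 + H)*(2*H) = 8 + 2*H*(-83 + H))
l(q(G(-5, 6)))/C = (8 - 166*1 + 2*1²)/(-6530) = (8 - 166 + 2*1)*(-1/6530) = (8 - 166 + 2)*(-1/6530) = -156*(-1/6530) = 78/3265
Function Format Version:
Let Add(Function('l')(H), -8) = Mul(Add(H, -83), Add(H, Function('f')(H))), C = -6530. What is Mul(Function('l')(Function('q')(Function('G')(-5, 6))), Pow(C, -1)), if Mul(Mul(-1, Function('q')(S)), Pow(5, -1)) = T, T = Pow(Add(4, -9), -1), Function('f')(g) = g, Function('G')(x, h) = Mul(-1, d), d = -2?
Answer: Rational(78, 3265) ≈ 0.023890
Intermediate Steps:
Function('G')(x, h) = 2 (Function('G')(x, h) = Mul(-1, -2) = 2)
T = Rational(-1, 5) (T = Pow(-5, -1) = Rational(-1, 5) ≈ -0.20000)
Function('q')(S) = 1 (Function('q')(S) = Mul(-5, Rational(-1, 5)) = 1)
Function('l')(H) = Add(8, Mul(2, H, Add(-83, H))) (Function('l')(H) = Add(8, Mul(Add(H, -83), Add(H, H))) = Add(8, Mul(Add(-83, H), Mul(2, H))) = Add(8, Mul(2, H, Add(-83, H))))
Mul(Function('l')(Function('q')(Function('G')(-5, 6))), Pow(C, -1)) = Mul(Add(8, Mul(-166, 1), Mul(2, Pow(1, 2))), Pow(-6530, -1)) = Mul(Add(8, -166, Mul(2, 1)), Rational(-1, 6530)) = Mul(Add(8, -166, 2), Rational(-1, 6530)) = Mul(-156, Rational(-1, 6530)) = Rational(78, 3265)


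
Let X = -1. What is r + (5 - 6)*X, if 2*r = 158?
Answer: 80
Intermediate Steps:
r = 79 (r = (1/2)*158 = 79)
r + (5 - 6)*X = 79 + (5 - 6)*(-1) = 79 - 1*(-1) = 79 + 1 = 80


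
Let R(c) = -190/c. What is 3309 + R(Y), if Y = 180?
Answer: 59543/18 ≈ 3307.9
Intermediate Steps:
3309 + R(Y) = 3309 - 190/180 = 3309 - 190*1/180 = 3309 - 19/18 = 59543/18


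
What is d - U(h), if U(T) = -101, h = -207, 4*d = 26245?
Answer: 26649/4 ≈ 6662.3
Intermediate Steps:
d = 26245/4 (d = (¼)*26245 = 26245/4 ≈ 6561.3)
d - U(h) = 26245/4 - 1*(-101) = 26245/4 + 101 = 26649/4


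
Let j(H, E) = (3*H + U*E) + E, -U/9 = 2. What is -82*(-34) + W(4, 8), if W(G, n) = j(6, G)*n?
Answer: 2388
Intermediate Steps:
U = -18 (U = -9*2 = -18)
j(H, E) = -17*E + 3*H (j(H, E) = (3*H - 18*E) + E = (-18*E + 3*H) + E = -17*E + 3*H)
W(G, n) = n*(18 - 17*G) (W(G, n) = (-17*G + 3*6)*n = (-17*G + 18)*n = (18 - 17*G)*n = n*(18 - 17*G))
-82*(-34) + W(4, 8) = -82*(-34) + 8*(18 - 17*4) = 2788 + 8*(18 - 68) = 2788 + 8*(-50) = 2788 - 400 = 2388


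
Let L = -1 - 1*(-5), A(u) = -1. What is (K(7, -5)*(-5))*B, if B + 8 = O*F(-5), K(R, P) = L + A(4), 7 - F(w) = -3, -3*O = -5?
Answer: -130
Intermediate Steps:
O = 5/3 (O = -⅓*(-5) = 5/3 ≈ 1.6667)
F(w) = 10 (F(w) = 7 - 1*(-3) = 7 + 3 = 10)
L = 4 (L = -1 + 5 = 4)
K(R, P) = 3 (K(R, P) = 4 - 1 = 3)
B = 26/3 (B = -8 + (5/3)*10 = -8 + 50/3 = 26/3 ≈ 8.6667)
(K(7, -5)*(-5))*B = (3*(-5))*(26/3) = -15*26/3 = -130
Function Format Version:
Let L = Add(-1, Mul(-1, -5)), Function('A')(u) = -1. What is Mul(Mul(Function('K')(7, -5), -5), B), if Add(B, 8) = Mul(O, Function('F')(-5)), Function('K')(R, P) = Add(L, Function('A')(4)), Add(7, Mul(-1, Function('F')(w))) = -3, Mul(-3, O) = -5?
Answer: -130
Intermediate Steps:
O = Rational(5, 3) (O = Mul(Rational(-1, 3), -5) = Rational(5, 3) ≈ 1.6667)
Function('F')(w) = 10 (Function('F')(w) = Add(7, Mul(-1, -3)) = Add(7, 3) = 10)
L = 4 (L = Add(-1, 5) = 4)
Function('K')(R, P) = 3 (Function('K')(R, P) = Add(4, -1) = 3)
B = Rational(26, 3) (B = Add(-8, Mul(Rational(5, 3), 10)) = Add(-8, Rational(50, 3)) = Rational(26, 3) ≈ 8.6667)
Mul(Mul(Function('K')(7, -5), -5), B) = Mul(Mul(3, -5), Rational(26, 3)) = Mul(-15, Rational(26, 3)) = -130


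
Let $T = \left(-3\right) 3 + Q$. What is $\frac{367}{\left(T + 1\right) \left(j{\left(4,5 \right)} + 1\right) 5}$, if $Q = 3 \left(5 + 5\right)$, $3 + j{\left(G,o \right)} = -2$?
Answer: $- \frac{367}{440} \approx -0.83409$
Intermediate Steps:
$j{\left(G,o \right)} = -5$ ($j{\left(G,o \right)} = -3 - 2 = -5$)
$Q = 30$ ($Q = 3 \cdot 10 = 30$)
$T = 21$ ($T = \left(-3\right) 3 + 30 = -9 + 30 = 21$)
$\frac{367}{\left(T + 1\right) \left(j{\left(4,5 \right)} + 1\right) 5} = \frac{367}{\left(21 + 1\right) \left(-5 + 1\right) 5} = \frac{367}{22 \left(\left(-4\right) 5\right)} = \frac{367}{22 \left(-20\right)} = \frac{367}{-440} = 367 \left(- \frac{1}{440}\right) = - \frac{367}{440}$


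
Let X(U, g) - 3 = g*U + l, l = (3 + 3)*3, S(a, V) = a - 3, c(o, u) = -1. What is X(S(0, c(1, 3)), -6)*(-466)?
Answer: -18174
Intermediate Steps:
S(a, V) = -3 + a
l = 18 (l = 6*3 = 18)
X(U, g) = 21 + U*g (X(U, g) = 3 + (g*U + 18) = 3 + (U*g + 18) = 3 + (18 + U*g) = 21 + U*g)
X(S(0, c(1, 3)), -6)*(-466) = (21 + (-3 + 0)*(-6))*(-466) = (21 - 3*(-6))*(-466) = (21 + 18)*(-466) = 39*(-466) = -18174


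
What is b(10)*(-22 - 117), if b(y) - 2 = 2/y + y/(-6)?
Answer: -1112/15 ≈ -74.133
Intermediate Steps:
b(y) = 2 + 2/y - y/6 (b(y) = 2 + (2/y + y/(-6)) = 2 + (2/y + y*(-⅙)) = 2 + (2/y - y/6) = 2 + 2/y - y/6)
b(10)*(-22 - 117) = (2 + 2/10 - ⅙*10)*(-22 - 117) = (2 + 2*(⅒) - 5/3)*(-139) = (2 + ⅕ - 5/3)*(-139) = (8/15)*(-139) = -1112/15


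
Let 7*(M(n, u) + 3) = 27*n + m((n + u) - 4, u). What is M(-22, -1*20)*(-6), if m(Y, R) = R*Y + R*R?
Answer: -4230/7 ≈ -604.29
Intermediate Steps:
m(Y, R) = R² + R*Y (m(Y, R) = R*Y + R² = R² + R*Y)
M(n, u) = -3 + 27*n/7 + u*(-4 + n + 2*u)/7 (M(n, u) = -3 + (27*n + u*(u + ((n + u) - 4)))/7 = -3 + (27*n + u*(u + (-4 + n + u)))/7 = -3 + (27*n + u*(-4 + n + 2*u))/7 = -3 + (27*n/7 + u*(-4 + n + 2*u)/7) = -3 + 27*n/7 + u*(-4 + n + 2*u)/7)
M(-22, -1*20)*(-6) = (-3 + (27/7)*(-22) + (-1*20)*(-4 - 22 + 2*(-1*20))/7)*(-6) = (-3 - 594/7 + (⅐)*(-20)*(-4 - 22 + 2*(-20)))*(-6) = (-3 - 594/7 + (⅐)*(-20)*(-4 - 22 - 40))*(-6) = (-3 - 594/7 + (⅐)*(-20)*(-66))*(-6) = (-3 - 594/7 + 1320/7)*(-6) = (705/7)*(-6) = -4230/7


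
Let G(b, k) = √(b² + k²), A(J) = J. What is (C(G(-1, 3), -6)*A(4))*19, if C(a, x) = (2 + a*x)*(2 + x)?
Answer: -608 + 1824*√10 ≈ 5160.0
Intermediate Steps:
C(a, x) = (2 + x)*(2 + a*x)
(C(G(-1, 3), -6)*A(4))*19 = ((4 + 2*(-6) + √((-1)² + 3²)*(-6)² + 2*√((-1)² + 3²)*(-6))*4)*19 = ((4 - 12 + √(1 + 9)*36 + 2*√(1 + 9)*(-6))*4)*19 = ((4 - 12 + √10*36 + 2*√10*(-6))*4)*19 = ((4 - 12 + 36*√10 - 12*√10)*4)*19 = ((-8 + 24*√10)*4)*19 = (-32 + 96*√10)*19 = -608 + 1824*√10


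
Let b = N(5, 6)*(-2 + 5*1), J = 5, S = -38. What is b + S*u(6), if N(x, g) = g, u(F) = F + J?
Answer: -400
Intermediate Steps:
u(F) = 5 + F (u(F) = F + 5 = 5 + F)
b = 18 (b = 6*(-2 + 5*1) = 6*(-2 + 5) = 6*3 = 18)
b + S*u(6) = 18 - 38*(5 + 6) = 18 - 38*11 = 18 - 418 = -400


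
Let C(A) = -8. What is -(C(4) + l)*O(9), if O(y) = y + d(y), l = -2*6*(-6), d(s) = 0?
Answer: -576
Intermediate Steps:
l = 72 (l = -12*(-6) = 72)
O(y) = y (O(y) = y + 0 = y)
-(C(4) + l)*O(9) = -(-8 + 72)*9 = -64*9 = -1*576 = -576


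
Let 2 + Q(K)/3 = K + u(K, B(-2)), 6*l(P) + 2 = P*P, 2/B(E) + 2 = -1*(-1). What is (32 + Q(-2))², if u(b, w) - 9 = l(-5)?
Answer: 13689/4 ≈ 3422.3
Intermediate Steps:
B(E) = -2 (B(E) = 2/(-2 - 1*(-1)) = 2/(-2 + 1) = 2/(-1) = 2*(-1) = -2)
l(P) = -⅓ + P²/6 (l(P) = -⅓ + (P*P)/6 = -⅓ + P²/6)
u(b, w) = 77/6 (u(b, w) = 9 + (-⅓ + (⅙)*(-5)²) = 9 + (-⅓ + (⅙)*25) = 9 + (-⅓ + 25/6) = 9 + 23/6 = 77/6)
Q(K) = 65/2 + 3*K (Q(K) = -6 + 3*(K + 77/6) = -6 + 3*(77/6 + K) = -6 + (77/2 + 3*K) = 65/2 + 3*K)
(32 + Q(-2))² = (32 + (65/2 + 3*(-2)))² = (32 + (65/2 - 6))² = (32 + 53/2)² = (117/2)² = 13689/4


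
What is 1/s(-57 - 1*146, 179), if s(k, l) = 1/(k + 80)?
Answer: -123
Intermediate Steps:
s(k, l) = 1/(80 + k)
1/s(-57 - 1*146, 179) = 1/(1/(80 + (-57 - 1*146))) = 1/(1/(80 + (-57 - 146))) = 1/(1/(80 - 203)) = 1/(1/(-123)) = 1/(-1/123) = -123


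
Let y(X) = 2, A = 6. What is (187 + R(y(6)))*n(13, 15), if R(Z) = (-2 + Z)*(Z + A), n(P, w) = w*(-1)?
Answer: -2805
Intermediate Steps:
n(P, w) = -w
R(Z) = (-2 + Z)*(6 + Z) (R(Z) = (-2 + Z)*(Z + 6) = (-2 + Z)*(6 + Z))
(187 + R(y(6)))*n(13, 15) = (187 + (-12 + 2**2 + 4*2))*(-1*15) = (187 + (-12 + 4 + 8))*(-15) = (187 + 0)*(-15) = 187*(-15) = -2805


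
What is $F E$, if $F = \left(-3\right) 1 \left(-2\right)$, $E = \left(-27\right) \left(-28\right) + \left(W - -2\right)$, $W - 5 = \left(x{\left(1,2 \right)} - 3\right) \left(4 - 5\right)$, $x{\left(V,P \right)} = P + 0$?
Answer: $4584$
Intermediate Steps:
$x{\left(V,P \right)} = P$
$W = 6$ ($W = 5 + \left(2 - 3\right) \left(4 - 5\right) = 5 - -1 = 5 + 1 = 6$)
$E = 764$ ($E = \left(-27\right) \left(-28\right) + \left(6 - -2\right) = 756 + \left(6 + 2\right) = 756 + 8 = 764$)
$F = 6$ ($F = \left(-3\right) \left(-2\right) = 6$)
$F E = 6 \cdot 764 = 4584$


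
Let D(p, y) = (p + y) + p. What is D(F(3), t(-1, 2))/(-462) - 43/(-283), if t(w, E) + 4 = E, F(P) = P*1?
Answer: 9367/65373 ≈ 0.14329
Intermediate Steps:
F(P) = P
t(w, E) = -4 + E
D(p, y) = y + 2*p
D(F(3), t(-1, 2))/(-462) - 43/(-283) = ((-4 + 2) + 2*3)/(-462) - 43/(-283) = (-2 + 6)*(-1/462) - 43*(-1/283) = 4*(-1/462) + 43/283 = -2/231 + 43/283 = 9367/65373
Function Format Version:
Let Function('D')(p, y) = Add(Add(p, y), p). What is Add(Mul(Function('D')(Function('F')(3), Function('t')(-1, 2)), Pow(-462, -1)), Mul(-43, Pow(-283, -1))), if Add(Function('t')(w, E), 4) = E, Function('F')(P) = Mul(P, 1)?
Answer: Rational(9367, 65373) ≈ 0.14329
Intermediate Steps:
Function('F')(P) = P
Function('t')(w, E) = Add(-4, E)
Function('D')(p, y) = Add(y, Mul(2, p))
Add(Mul(Function('D')(Function('F')(3), Function('t')(-1, 2)), Pow(-462, -1)), Mul(-43, Pow(-283, -1))) = Add(Mul(Add(Add(-4, 2), Mul(2, 3)), Pow(-462, -1)), Mul(-43, Pow(-283, -1))) = Add(Mul(Add(-2, 6), Rational(-1, 462)), Mul(-43, Rational(-1, 283))) = Add(Mul(4, Rational(-1, 462)), Rational(43, 283)) = Add(Rational(-2, 231), Rational(43, 283)) = Rational(9367, 65373)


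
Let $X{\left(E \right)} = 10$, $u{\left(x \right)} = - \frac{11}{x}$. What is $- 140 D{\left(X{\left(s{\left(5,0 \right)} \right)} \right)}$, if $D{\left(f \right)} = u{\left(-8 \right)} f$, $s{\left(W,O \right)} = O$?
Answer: $-1925$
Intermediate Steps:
$D{\left(f \right)} = \frac{11 f}{8}$ ($D{\left(f \right)} = - \frac{11}{-8} f = \left(-11\right) \left(- \frac{1}{8}\right) f = \frac{11 f}{8}$)
$- 140 D{\left(X{\left(s{\left(5,0 \right)} \right)} \right)} = - 140 \cdot \frac{11}{8} \cdot 10 = \left(-140\right) \frac{55}{4} = -1925$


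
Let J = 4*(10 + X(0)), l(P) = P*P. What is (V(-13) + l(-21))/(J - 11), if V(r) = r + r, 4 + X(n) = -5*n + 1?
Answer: 415/17 ≈ 24.412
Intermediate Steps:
l(P) = P²
X(n) = -3 - 5*n (X(n) = -4 + (-5*n + 1) = -4 + (1 - 5*n) = -3 - 5*n)
V(r) = 2*r
J = 28 (J = 4*(10 + (-3 - 5*0)) = 4*(10 + (-3 + 0)) = 4*(10 - 3) = 4*7 = 28)
(V(-13) + l(-21))/(J - 11) = (2*(-13) + (-21)²)/(28 - 11) = (-26 + 441)/17 = 415*(1/17) = 415/17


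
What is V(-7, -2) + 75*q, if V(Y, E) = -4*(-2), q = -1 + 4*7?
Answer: 2033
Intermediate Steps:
q = 27 (q = -1 + 28 = 27)
V(Y, E) = 8
V(-7, -2) + 75*q = 8 + 75*27 = 8 + 2025 = 2033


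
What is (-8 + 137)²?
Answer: 16641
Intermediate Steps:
(-8 + 137)² = 129² = 16641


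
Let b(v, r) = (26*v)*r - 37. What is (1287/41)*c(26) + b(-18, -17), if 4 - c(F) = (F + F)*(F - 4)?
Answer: -1142501/41 ≈ -27866.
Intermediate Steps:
b(v, r) = -37 + 26*r*v (b(v, r) = 26*r*v - 37 = -37 + 26*r*v)
c(F) = 4 - 2*F*(-4 + F) (c(F) = 4 - (F + F)*(F - 4) = 4 - 2*F*(-4 + F))
(1287/41)*c(26) + b(-18, -17) = (1287/41)*(4 - 2*26² + 8*26) + (-37 + 26*(-17)*(-18)) = (1287*(1/41))*(4 - 2*676 + 208) + (-37 + 7956) = 1287*(4 - 1352 + 208)/41 + 7919 = (1287/41)*(-1140) + 7919 = -1467180/41 + 7919 = -1142501/41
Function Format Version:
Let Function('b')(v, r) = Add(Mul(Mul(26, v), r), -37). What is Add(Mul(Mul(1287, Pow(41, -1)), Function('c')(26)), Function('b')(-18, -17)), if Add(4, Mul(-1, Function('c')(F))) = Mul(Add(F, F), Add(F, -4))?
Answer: Rational(-1142501, 41) ≈ -27866.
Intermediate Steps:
Function('b')(v, r) = Add(-37, Mul(26, r, v)) (Function('b')(v, r) = Add(Mul(26, r, v), -37) = Add(-37, Mul(26, r, v)))
Function('c')(F) = Add(4, Mul(-2, F, Add(-4, F))) (Function('c')(F) = Add(4, Mul(-1, Mul(Add(F, F), Add(F, -4)))) = Add(4, Mul(-1, Mul(Mul(2, F), Add(-4, F)))) = Add(4, Mul(-1, Mul(2, F, Add(-4, F)))) = Add(4, Mul(-2, F, Add(-4, F))))
Add(Mul(Mul(1287, Pow(41, -1)), Function('c')(26)), Function('b')(-18, -17)) = Add(Mul(Mul(1287, Pow(41, -1)), Add(4, Mul(-2, Pow(26, 2)), Mul(8, 26))), Add(-37, Mul(26, -17, -18))) = Add(Mul(Mul(1287, Rational(1, 41)), Add(4, Mul(-2, 676), 208)), Add(-37, 7956)) = Add(Mul(Rational(1287, 41), Add(4, -1352, 208)), 7919) = Add(Mul(Rational(1287, 41), -1140), 7919) = Add(Rational(-1467180, 41), 7919) = Rational(-1142501, 41)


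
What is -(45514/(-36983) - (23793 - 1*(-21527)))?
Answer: 1676115074/36983 ≈ 45321.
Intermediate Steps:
-(45514/(-36983) - (23793 - 1*(-21527))) = -(45514*(-1/36983) - (23793 + 21527)) = -(-45514/36983 - 1*45320) = -(-45514/36983 - 45320) = -1*(-1676115074/36983) = 1676115074/36983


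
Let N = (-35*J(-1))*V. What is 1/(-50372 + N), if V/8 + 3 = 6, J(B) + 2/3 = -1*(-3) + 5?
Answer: -1/56532 ≈ -1.7689e-5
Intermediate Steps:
J(B) = 22/3 (J(B) = -⅔ + (-1*(-3) + 5) = -⅔ + (3 + 5) = -⅔ + 8 = 22/3)
V = 24 (V = -24 + 8*6 = -24 + 48 = 24)
N = -6160 (N = -35*22/3*24 = -770/3*24 = -6160)
1/(-50372 + N) = 1/(-50372 - 6160) = 1/(-56532) = -1/56532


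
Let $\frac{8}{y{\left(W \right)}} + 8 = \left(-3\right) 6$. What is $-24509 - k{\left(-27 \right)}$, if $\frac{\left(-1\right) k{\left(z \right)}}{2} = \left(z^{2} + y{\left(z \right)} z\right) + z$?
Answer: $- \frac{300149}{13} \approx -23088.0$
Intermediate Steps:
$y{\left(W \right)} = - \frac{4}{13}$ ($y{\left(W \right)} = \frac{8}{-8 - 18} = \frac{8}{-26} = 8 \left(- \frac{1}{26}\right) = - \frac{4}{13}$)
$k{\left(z \right)} = - 2 z^{2} - \frac{18 z}{13}$ ($k{\left(z \right)} = - 2 \left(\left(z^{2} - \frac{4 z}{13}\right) + z\right) = - 2 \left(z^{2} + \frac{9 z}{13}\right) = - 2 z^{2} - \frac{18 z}{13}$)
$-24509 - k{\left(-27 \right)} = -24509 - \left(- \frac{2}{13}\right) \left(-27\right) \left(9 + 13 \left(-27\right)\right) = -24509 - \left(- \frac{2}{13}\right) \left(-27\right) \left(9 - 351\right) = -24509 - \left(- \frac{2}{13}\right) \left(-27\right) \left(-342\right) = -24509 - - \frac{18468}{13} = -24509 + \frac{18468}{13} = - \frac{300149}{13}$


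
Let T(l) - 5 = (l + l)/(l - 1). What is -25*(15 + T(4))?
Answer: -1700/3 ≈ -566.67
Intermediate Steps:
T(l) = 5 + 2*l/(-1 + l) (T(l) = 5 + (l + l)/(l - 1) = 5 + (2*l)/(-1 + l) = 5 + 2*l/(-1 + l))
-25*(15 + T(4)) = -25*(15 + (-5 + 7*4)/(-1 + 4)) = -25*(15 + (-5 + 28)/3) = -25*(15 + (1/3)*23) = -25*(15 + 23/3) = -25*68/3 = -1700/3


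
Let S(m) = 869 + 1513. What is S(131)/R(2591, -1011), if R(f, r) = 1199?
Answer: 2382/1199 ≈ 1.9867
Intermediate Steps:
S(m) = 2382
S(131)/R(2591, -1011) = 2382/1199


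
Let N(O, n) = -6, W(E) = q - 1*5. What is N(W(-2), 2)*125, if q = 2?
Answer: -750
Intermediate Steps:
W(E) = -3 (W(E) = 2 - 1*5 = 2 - 5 = -3)
N(W(-2), 2)*125 = -6*125 = -750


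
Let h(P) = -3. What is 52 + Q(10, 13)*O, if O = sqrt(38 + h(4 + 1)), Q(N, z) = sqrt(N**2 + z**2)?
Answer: 52 + sqrt(9415) ≈ 149.03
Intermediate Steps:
O = sqrt(35) (O = sqrt(38 - 3) = sqrt(35) ≈ 5.9161)
52 + Q(10, 13)*O = 52 + sqrt(10**2 + 13**2)*sqrt(35) = 52 + sqrt(100 + 169)*sqrt(35) = 52 + sqrt(269)*sqrt(35) = 52 + sqrt(9415)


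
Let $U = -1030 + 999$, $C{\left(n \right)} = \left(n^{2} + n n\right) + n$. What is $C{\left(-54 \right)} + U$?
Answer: $5747$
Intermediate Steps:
$C{\left(n \right)} = n + 2 n^{2}$ ($C{\left(n \right)} = \left(n^{2} + n^{2}\right) + n = 2 n^{2} + n = n + 2 n^{2}$)
$U = -31$
$C{\left(-54 \right)} + U = - 54 \left(1 + 2 \left(-54\right)\right) - 31 = - 54 \left(1 - 108\right) - 31 = \left(-54\right) \left(-107\right) - 31 = 5778 - 31 = 5747$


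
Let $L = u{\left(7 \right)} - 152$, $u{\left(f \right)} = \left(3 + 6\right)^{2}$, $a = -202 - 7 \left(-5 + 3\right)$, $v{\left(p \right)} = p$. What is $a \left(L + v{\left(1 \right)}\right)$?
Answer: $13160$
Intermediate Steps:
$a = -188$ ($a = -202 - -14 = -202 + 14 = -188$)
$u{\left(f \right)} = 81$ ($u{\left(f \right)} = 9^{2} = 81$)
$L = -71$ ($L = 81 - 152 = -71$)
$a \left(L + v{\left(1 \right)}\right) = - 188 \left(-71 + 1\right) = \left(-188\right) \left(-70\right) = 13160$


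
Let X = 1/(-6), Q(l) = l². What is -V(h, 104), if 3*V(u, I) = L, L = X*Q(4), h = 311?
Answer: 8/9 ≈ 0.88889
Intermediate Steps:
X = -⅙ ≈ -0.16667
L = -8/3 (L = -⅙*4² = -⅙*16 = -8/3 ≈ -2.6667)
V(u, I) = -8/9 (V(u, I) = (⅓)*(-8/3) = -8/9)
-V(h, 104) = -1*(-8/9) = 8/9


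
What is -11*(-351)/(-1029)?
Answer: -1287/343 ≈ -3.7522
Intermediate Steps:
-11*(-351)/(-1029) = 3861*(-1/1029) = -1287/343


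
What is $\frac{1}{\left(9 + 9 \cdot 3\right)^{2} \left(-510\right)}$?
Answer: $- \frac{1}{660960} \approx -1.513 \cdot 10^{-6}$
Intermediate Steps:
$\frac{1}{\left(9 + 9 \cdot 3\right)^{2} \left(-510\right)} = \frac{1}{\left(9 + 27\right)^{2} \left(-510\right)} = \frac{1}{36^{2} \left(-510\right)} = \frac{1}{1296 \left(-510\right)} = \frac{1}{-660960} = - \frac{1}{660960}$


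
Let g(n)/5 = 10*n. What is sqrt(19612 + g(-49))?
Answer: sqrt(17162) ≈ 131.00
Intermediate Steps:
g(n) = 50*n (g(n) = 5*(10*n) = 50*n)
sqrt(19612 + g(-49)) = sqrt(19612 + 50*(-49)) = sqrt(19612 - 2450) = sqrt(17162)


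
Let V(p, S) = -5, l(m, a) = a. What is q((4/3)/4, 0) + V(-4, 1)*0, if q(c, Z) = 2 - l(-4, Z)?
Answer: 2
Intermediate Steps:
q(c, Z) = 2 - Z
q((4/3)/4, 0) + V(-4, 1)*0 = (2 - 1*0) - 5*0 = (2 + 0) + 0 = 2 + 0 = 2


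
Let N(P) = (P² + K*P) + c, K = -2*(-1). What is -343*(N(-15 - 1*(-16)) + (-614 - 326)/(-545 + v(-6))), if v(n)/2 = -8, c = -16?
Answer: 2179079/561 ≈ 3884.3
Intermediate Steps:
K = 2
v(n) = -16 (v(n) = 2*(-8) = -16)
N(P) = -16 + P² + 2*P (N(P) = (P² + 2*P) - 16 = -16 + P² + 2*P)
-343*(N(-15 - 1*(-16)) + (-614 - 326)/(-545 + v(-6))) = -343*((-16 + (-15 - 1*(-16))² + 2*(-15 - 1*(-16))) + (-614 - 326)/(-545 - 16)) = -343*((-16 + (-15 + 16)² + 2*(-15 + 16)) - 940/(-561)) = -343*((-16 + 1² + 2*1) - 940*(-1/561)) = -343*((-16 + 1 + 2) + 940/561) = -343*(-13 + 940/561) = -343*(-6353/561) = 2179079/561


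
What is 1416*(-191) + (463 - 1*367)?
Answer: -270360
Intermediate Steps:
1416*(-191) + (463 - 1*367) = -270456 + (463 - 367) = -270456 + 96 = -270360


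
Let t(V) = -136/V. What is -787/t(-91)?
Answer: -71617/136 ≈ -526.60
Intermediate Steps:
-787/t(-91) = -787/((-136/(-91))) = -787/((-136*(-1/91))) = -787/136/91 = -787*91/136 = -71617/136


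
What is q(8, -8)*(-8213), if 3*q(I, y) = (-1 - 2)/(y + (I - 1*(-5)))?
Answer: 8213/5 ≈ 1642.6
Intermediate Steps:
q(I, y) = -1/(5 + I + y) (q(I, y) = ((-1 - 2)/(y + (I - 1*(-5))))/3 = (-3/(y + (I + 5)))/3 = (-3/(y + (5 + I)))/3 = (-3/(5 + I + y))/3 = -1/(5 + I + y))
q(8, -8)*(-8213) = -1/(5 + 8 - 8)*(-8213) = -1/5*(-8213) = -1*⅕*(-8213) = -⅕*(-8213) = 8213/5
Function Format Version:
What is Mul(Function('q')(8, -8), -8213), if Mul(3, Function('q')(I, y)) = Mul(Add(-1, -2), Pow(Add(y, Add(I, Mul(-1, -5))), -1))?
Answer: Rational(8213, 5) ≈ 1642.6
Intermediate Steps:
Function('q')(I, y) = Mul(-1, Pow(Add(5, I, y), -1)) (Function('q')(I, y) = Mul(Rational(1, 3), Mul(Add(-1, -2), Pow(Add(y, Add(I, Mul(-1, -5))), -1))) = Mul(Rational(1, 3), Mul(-3, Pow(Add(y, Add(I, 5)), -1))) = Mul(Rational(1, 3), Mul(-3, Pow(Add(y, Add(5, I)), -1))) = Mul(Rational(1, 3), Mul(-3, Pow(Add(5, I, y), -1))) = Mul(-1, Pow(Add(5, I, y), -1)))
Mul(Function('q')(8, -8), -8213) = Mul(Mul(-1, Pow(Add(5, 8, -8), -1)), -8213) = Mul(Mul(-1, Pow(5, -1)), -8213) = Mul(Mul(-1, Rational(1, 5)), -8213) = Mul(Rational(-1, 5), -8213) = Rational(8213, 5)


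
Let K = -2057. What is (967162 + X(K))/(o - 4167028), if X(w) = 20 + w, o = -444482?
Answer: -193025/922302 ≈ -0.20929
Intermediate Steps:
(967162 + X(K))/(o - 4167028) = (967162 + (20 - 2057))/(-444482 - 4167028) = (967162 - 2037)/(-4611510) = 965125*(-1/4611510) = -193025/922302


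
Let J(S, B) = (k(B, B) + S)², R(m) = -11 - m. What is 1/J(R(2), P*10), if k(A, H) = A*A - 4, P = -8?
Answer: 1/40742689 ≈ 2.4544e-8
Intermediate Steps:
k(A, H) = -4 + A² (k(A, H) = A² - 4 = -4 + A²)
J(S, B) = (-4 + S + B²)² (J(S, B) = ((-4 + B²) + S)² = (-4 + S + B²)²)
1/J(R(2), P*10) = 1/((-4 + (-11 - 1*2) + (-8*10)²)²) = 1/((-4 + (-11 - 2) + (-80)²)²) = 1/((-4 - 13 + 6400)²) = 1/(6383²) = 1/40742689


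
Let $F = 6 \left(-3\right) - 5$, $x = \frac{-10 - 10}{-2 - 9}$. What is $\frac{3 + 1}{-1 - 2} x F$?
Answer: $\frac{1840}{33} \approx 55.758$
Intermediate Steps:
$x = \frac{20}{11}$ ($x = - \frac{20}{-11} = \left(-20\right) \left(- \frac{1}{11}\right) = \frac{20}{11} \approx 1.8182$)
$F = -23$ ($F = -18 - 5 = -23$)
$\frac{3 + 1}{-1 - 2} x F = \frac{3 + 1}{-1 - 2} \cdot \frac{20}{11} \left(-23\right) = \frac{4}{-3} \cdot \frac{20}{11} \left(-23\right) = 4 \left(- \frac{1}{3}\right) \frac{20}{11} \left(-23\right) = \left(- \frac{4}{3}\right) \frac{20}{11} \left(-23\right) = \left(- \frac{80}{33}\right) \left(-23\right) = \frac{1840}{33}$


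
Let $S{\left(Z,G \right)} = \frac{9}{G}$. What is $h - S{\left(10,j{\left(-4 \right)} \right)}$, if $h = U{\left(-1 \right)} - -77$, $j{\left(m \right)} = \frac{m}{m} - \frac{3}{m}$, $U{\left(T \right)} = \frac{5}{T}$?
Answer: $\frac{468}{7} \approx 66.857$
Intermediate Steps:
$j{\left(m \right)} = 1 - \frac{3}{m}$
$h = 72$ ($h = \frac{5}{-1} - -77 = 5 \left(-1\right) + 77 = -5 + 77 = 72$)
$h - S{\left(10,j{\left(-4 \right)} \right)} = 72 - \frac{9}{\frac{1}{-4} \left(-3 - 4\right)} = 72 - \frac{9}{\left(- \frac{1}{4}\right) \left(-7\right)} = 72 - \frac{9}{\frac{7}{4}} = 72 - 9 \cdot \frac{4}{7} = 72 - \frac{36}{7} = \frac{468}{7}$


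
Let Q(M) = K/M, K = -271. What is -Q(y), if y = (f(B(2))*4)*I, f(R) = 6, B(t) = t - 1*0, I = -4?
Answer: -271/96 ≈ -2.8229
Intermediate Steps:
B(t) = t (B(t) = t + 0 = t)
y = -96 (y = (6*4)*(-4) = 24*(-4) = -96)
Q(M) = -271/M
-Q(y) = -(-271)/(-96) = -(-271)*(-1)/96 = -1*271/96 = -271/96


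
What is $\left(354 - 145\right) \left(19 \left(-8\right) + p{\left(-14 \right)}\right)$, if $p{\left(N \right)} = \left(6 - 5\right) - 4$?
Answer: $-32395$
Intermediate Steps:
$p{\left(N \right)} = -3$ ($p{\left(N \right)} = 1 - 4 = -3$)
$\left(354 - 145\right) \left(19 \left(-8\right) + p{\left(-14 \right)}\right) = \left(354 - 145\right) \left(19 \left(-8\right) - 3\right) = 209 \left(-152 - 3\right) = 209 \left(-155\right) = -32395$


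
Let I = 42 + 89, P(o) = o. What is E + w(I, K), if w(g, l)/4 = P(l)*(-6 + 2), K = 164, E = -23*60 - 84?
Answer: -4088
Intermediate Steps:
E = -1464 (E = -1380 - 84 = -1464)
I = 131
w(g, l) = -16*l (w(g, l) = 4*(l*(-6 + 2)) = 4*(l*(-4)) = 4*(-4*l) = -16*l)
E + w(I, K) = -1464 - 16*164 = -1464 - 2624 = -4088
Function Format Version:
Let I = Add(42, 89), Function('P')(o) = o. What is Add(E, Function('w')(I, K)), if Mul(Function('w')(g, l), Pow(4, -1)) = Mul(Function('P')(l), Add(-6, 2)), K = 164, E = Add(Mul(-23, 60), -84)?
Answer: -4088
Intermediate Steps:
E = -1464 (E = Add(-1380, -84) = -1464)
I = 131
Function('w')(g, l) = Mul(-16, l) (Function('w')(g, l) = Mul(4, Mul(l, Add(-6, 2))) = Mul(4, Mul(l, -4)) = Mul(4, Mul(-4, l)) = Mul(-16, l))
Add(E, Function('w')(I, K)) = Add(-1464, Mul(-16, 164)) = Add(-1464, -2624) = -4088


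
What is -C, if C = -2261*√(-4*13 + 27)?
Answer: 11305*I ≈ 11305.0*I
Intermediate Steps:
C = -11305*I (C = -2261*√(-52 + 27) = -11305*I ≈ -11305.0*I)
-C = -(-11305)*I = 11305*I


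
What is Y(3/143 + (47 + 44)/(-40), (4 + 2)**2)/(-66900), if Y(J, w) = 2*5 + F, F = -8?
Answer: -1/33450 ≈ -2.9895e-5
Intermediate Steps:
Y(J, w) = 2 (Y(J, w) = 2*5 - 8 = 10 - 8 = 2)
Y(3/143 + (47 + 44)/(-40), (4 + 2)**2)/(-66900) = 2/(-66900) = 2*(-1/66900) = -1/33450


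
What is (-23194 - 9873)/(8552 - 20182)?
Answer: 33067/11630 ≈ 2.8433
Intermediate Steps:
(-23194 - 9873)/(8552 - 20182) = -33067/(-11630) = -33067*(-1/11630) = 33067/11630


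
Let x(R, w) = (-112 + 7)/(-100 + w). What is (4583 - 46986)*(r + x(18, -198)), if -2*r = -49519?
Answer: -156433910854/149 ≈ -1.0499e+9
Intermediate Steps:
r = 49519/2 (r = -1/2*(-49519) = 49519/2 ≈ 24760.)
x(R, w) = -105/(-100 + w)
(4583 - 46986)*(r + x(18, -198)) = (4583 - 46986)*(49519/2 - 105/(-100 - 198)) = -42403*(49519/2 - 105/(-298)) = -42403*(49519/2 - 105*(-1/298)) = -42403*(49519/2 + 105/298) = -42403*3689218/149 = -156433910854/149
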